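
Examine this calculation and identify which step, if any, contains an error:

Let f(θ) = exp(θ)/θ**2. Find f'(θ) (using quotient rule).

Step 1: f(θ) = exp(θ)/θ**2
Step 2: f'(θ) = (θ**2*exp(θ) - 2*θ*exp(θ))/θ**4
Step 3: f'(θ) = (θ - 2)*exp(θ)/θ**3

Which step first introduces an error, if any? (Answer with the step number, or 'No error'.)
No error

All steps in this derivation are correct.
The final answer f'(θ) = (θ - 2)*exp(θ)/θ**3 is valid.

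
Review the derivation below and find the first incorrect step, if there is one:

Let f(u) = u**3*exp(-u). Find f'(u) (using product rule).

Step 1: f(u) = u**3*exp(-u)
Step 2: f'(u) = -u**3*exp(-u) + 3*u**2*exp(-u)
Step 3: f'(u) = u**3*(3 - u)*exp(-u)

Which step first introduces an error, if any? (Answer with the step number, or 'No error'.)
Step 3

Step 3 is incorrect due to a wrong exponent.
The step shows: u**3*(3 - u)*exp(-u)
The correct value should be: u**2*(3 - u)*exp(-u)

Explanation: The exponent 2 on u was incorrectly written as 3: the term u**2*(3 - u)*exp(-u) was incorrectly written as u**3*(3 - u)*exp(-u)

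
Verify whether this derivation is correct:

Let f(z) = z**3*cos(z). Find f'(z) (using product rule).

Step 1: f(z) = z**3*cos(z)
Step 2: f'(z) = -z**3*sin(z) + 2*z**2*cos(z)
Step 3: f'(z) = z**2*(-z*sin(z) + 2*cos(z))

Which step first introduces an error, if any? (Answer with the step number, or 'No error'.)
Step 2

Step 2 is incorrect due to a wrong coefficient.
The step shows: -z**3*sin(z) + 2*z**2*cos(z)
The correct value should be: -z**3*sin(z) + 3*z**2*cos(z)

Explanation: The coefficient 3 was incorrectly written as 2: the term 3*z**2*cos(z) was incorrectly written as 2*z**2*cos(z)
The later steps are derived from this incorrect expression, so the error originates in Step 2.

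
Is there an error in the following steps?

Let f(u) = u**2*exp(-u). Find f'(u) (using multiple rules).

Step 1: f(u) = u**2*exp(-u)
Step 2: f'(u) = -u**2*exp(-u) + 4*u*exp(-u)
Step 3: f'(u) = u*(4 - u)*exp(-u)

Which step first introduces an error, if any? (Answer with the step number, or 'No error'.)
Step 2

Step 2 is incorrect due to a wrong coefficient.
The step shows: -u**2*exp(-u) + 4*u*exp(-u)
The correct value should be: -u**2*exp(-u) + 2*u*exp(-u)

Explanation: The coefficient 2 was incorrectly written as 4: the term 2*u*exp(-u) was incorrectly written as 4*u*exp(-u)
The later steps are derived from this incorrect expression, so the error originates in Step 2.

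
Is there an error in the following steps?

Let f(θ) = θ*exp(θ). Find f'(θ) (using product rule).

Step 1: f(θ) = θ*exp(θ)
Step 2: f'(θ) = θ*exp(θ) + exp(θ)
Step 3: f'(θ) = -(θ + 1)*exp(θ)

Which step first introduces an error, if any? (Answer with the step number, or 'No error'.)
Step 3

Step 3 is incorrect due to a sign flip.
The step shows: -(θ + 1)*exp(θ)
The correct value should be: (θ + 1)*exp(θ)

Explanation: The sign of the whole expression was flipped: the term (θ + 1)*exp(θ) was incorrectly written as -(θ + 1)*exp(θ)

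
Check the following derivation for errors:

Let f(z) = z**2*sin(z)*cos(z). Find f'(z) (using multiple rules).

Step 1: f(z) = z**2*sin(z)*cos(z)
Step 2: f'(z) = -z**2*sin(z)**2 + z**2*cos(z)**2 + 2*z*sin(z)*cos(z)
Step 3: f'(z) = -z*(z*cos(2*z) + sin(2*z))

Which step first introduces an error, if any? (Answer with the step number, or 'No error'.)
Step 3

Step 3 is incorrect due to a sign flip.
The step shows: -z*(z*cos(2*z) + sin(2*z))
The correct value should be: z*(z*cos(2*z) + sin(2*z))

Explanation: The sign of the whole expression was flipped: the term z*(z*cos(2*z) + sin(2*z)) was incorrectly written as -z*(z*cos(2*z) + sin(2*z))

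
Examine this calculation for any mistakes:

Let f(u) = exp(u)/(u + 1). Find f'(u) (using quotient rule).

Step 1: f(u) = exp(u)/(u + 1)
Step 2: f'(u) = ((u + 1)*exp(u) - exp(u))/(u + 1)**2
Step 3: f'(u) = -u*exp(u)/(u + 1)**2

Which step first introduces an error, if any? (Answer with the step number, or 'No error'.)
Step 3

Step 3 is incorrect due to a sign flip.
The step shows: -u*exp(u)/(u + 1)**2
The correct value should be: u*exp(u)/(u + 1)**2

Explanation: The sign of the whole expression was flipped: the term u*exp(u)/(u + 1)**2 was incorrectly written as -u*exp(u)/(u + 1)**2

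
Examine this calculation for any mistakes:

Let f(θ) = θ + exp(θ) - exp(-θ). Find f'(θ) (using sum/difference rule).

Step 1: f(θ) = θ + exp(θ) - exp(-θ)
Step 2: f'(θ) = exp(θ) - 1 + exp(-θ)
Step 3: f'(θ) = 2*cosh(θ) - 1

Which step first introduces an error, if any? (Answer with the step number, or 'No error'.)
Step 2

Step 2 is incorrect due to a sign flip.
The step shows: exp(θ) - 1 + exp(-θ)
The correct value should be: exp(θ) + 1 + exp(-θ)

Explanation: The sign of one term was flipped: the term 1 was incorrectly written as -1
The later steps are derived from this incorrect expression, so the error originates in Step 2.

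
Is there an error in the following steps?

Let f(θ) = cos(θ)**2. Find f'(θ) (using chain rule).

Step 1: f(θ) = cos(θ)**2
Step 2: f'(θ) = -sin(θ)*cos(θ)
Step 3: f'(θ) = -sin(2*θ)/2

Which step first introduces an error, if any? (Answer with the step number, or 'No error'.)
Step 2

Step 2 is incorrect due to a wrong coefficient.
The step shows: -sin(θ)*cos(θ)
The correct value should be: -2*sin(θ)*cos(θ)

Explanation: The coefficient -2 was incorrectly written as -1: the term -2*sin(θ)*cos(θ) was incorrectly written as -sin(θ)*cos(θ)
The later steps are derived from this incorrect expression, so the error originates in Step 2.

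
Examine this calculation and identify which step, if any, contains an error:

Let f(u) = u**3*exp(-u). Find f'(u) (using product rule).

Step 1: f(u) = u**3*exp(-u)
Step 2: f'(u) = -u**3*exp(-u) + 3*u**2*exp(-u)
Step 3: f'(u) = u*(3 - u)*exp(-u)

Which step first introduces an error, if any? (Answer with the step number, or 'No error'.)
Step 3

Step 3 is incorrect due to a wrong exponent.
The step shows: u*(3 - u)*exp(-u)
The correct value should be: u**2*(3 - u)*exp(-u)

Explanation: The exponent 2 on u was incorrectly written as 1: the term u**2*(3 - u)*exp(-u) was incorrectly written as u*(3 - u)*exp(-u)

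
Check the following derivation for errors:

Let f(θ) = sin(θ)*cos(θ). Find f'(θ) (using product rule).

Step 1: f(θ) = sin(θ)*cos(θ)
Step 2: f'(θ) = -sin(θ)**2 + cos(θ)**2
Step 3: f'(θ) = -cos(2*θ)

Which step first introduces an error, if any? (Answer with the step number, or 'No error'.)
Step 3

Step 3 is incorrect due to a sign flip.
The step shows: -cos(2*θ)
The correct value should be: cos(2*θ)

Explanation: The sign of the whole expression was flipped: the term cos(2*θ) was incorrectly written as -cos(2*θ)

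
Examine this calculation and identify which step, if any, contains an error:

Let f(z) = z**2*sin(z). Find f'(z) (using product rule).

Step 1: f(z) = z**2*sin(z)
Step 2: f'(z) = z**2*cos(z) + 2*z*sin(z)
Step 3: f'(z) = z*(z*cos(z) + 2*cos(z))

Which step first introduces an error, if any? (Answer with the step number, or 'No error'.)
Step 3

Step 3 is incorrect due to a wrong trig function.
The step shows: z*(z*cos(z) + 2*cos(z))
The correct value should be: z*(z*cos(z) + 2*sin(z))

Explanation: sin(z) was incorrectly written as cos(z): the term z*(z*cos(z) + 2*sin(z)) was incorrectly written as z*(z*cos(z) + 2*cos(z))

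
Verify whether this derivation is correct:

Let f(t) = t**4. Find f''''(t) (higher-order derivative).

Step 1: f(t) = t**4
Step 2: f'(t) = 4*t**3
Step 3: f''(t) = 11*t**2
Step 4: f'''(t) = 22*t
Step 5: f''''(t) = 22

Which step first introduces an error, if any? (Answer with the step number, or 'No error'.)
Step 3

Step 3 is incorrect due to a wrong coefficient.
The step shows: 11*t**2
The correct value should be: 12*t**2

Explanation: The coefficient 12 was incorrectly written as 11: the term 12*t**2 was incorrectly written as 11*t**2
The later steps are derived from this incorrect expression, so the error originates in Step 3.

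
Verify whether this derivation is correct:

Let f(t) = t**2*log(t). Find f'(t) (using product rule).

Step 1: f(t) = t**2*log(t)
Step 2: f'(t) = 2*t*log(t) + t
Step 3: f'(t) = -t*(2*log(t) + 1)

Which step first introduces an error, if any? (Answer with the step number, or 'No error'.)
Step 3

Step 3 is incorrect due to a sign flip.
The step shows: -t*(2*log(t) + 1)
The correct value should be: t*(2*log(t) + 1)

Explanation: The sign of the whole expression was flipped: the term t*(2*log(t) + 1) was incorrectly written as -t*(2*log(t) + 1)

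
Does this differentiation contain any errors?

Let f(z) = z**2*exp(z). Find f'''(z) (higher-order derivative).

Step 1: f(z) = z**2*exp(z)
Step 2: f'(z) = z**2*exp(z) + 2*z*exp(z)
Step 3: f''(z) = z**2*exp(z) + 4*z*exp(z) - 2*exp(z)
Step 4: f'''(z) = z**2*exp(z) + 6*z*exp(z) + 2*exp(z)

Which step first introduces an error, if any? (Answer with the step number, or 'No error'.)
Step 3

Step 3 is incorrect due to a sign flip.
The step shows: z**2*exp(z) + 4*z*exp(z) - 2*exp(z)
The correct value should be: z**2*exp(z) + 4*z*exp(z) + 2*exp(z)

Explanation: The sign of one term was flipped: the term 2*exp(z) was incorrectly written as -2*exp(z)
The later steps are derived from this incorrect expression, so the error originates in Step 3.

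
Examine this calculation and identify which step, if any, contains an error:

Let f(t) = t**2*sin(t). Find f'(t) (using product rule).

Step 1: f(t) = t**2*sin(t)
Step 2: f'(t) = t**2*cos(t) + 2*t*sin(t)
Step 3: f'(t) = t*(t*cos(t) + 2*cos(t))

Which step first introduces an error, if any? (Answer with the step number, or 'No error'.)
Step 3

Step 3 is incorrect due to a wrong trig function.
The step shows: t*(t*cos(t) + 2*cos(t))
The correct value should be: t*(t*cos(t) + 2*sin(t))

Explanation: sin(t) was incorrectly written as cos(t): the term t*(t*cos(t) + 2*sin(t)) was incorrectly written as t*(t*cos(t) + 2*cos(t))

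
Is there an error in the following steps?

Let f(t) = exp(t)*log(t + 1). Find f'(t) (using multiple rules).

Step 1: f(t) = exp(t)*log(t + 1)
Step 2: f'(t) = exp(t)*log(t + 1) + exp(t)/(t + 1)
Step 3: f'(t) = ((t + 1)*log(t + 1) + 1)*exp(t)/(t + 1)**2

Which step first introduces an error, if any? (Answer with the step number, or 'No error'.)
Step 3

Step 3 is incorrect due to a wrong exponent.
The step shows: ((t + 1)*log(t + 1) + 1)*exp(t)/(t + 1)**2
The correct value should be: ((t + 1)*log(t + 1) + 1)*exp(t)/(t + 1)

Explanation: The exponent -1 on t + 1 was incorrectly written as -2: the term ((t + 1)*log(t + 1) + 1)*exp(t)/(t + 1) was incorrectly written as ((t + 1)*log(t + 1) + 1)*exp(t)/(t + 1)**2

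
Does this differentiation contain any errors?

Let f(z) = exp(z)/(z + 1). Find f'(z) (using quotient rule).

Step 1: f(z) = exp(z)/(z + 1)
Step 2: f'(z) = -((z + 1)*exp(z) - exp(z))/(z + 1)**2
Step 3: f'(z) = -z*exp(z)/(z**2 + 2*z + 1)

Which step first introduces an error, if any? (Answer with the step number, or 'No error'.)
Step 2

Step 2 is incorrect due to a sign flip.
The step shows: -((z + 1)*exp(z) - exp(z))/(z + 1)**2
The correct value should be: ((z + 1)*exp(z) - exp(z))/(z + 1)**2

Explanation: The sign of the whole expression was flipped: the term ((z + 1)*exp(z) - exp(z))/(z + 1)**2 was incorrectly written as -((z + 1)*exp(z) - exp(z))/(z + 1)**2
The later steps are derived from this incorrect expression, so the error originates in Step 2.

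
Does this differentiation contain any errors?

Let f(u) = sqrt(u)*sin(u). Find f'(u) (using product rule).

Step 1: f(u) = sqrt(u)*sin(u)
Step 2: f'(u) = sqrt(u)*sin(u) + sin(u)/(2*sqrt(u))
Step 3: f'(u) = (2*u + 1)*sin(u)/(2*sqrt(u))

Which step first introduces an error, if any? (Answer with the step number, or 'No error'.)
Step 2

Step 2 is incorrect due to a wrong trig function.
The step shows: sqrt(u)*sin(u) + sin(u)/(2*sqrt(u))
The correct value should be: sqrt(u)*cos(u) + sin(u)/(2*sqrt(u))

Explanation: cos(u) was incorrectly written as sin(u): the term sqrt(u)*cos(u) was incorrectly written as sqrt(u)*sin(u)
The later steps are derived from this incorrect expression, so the error originates in Step 2.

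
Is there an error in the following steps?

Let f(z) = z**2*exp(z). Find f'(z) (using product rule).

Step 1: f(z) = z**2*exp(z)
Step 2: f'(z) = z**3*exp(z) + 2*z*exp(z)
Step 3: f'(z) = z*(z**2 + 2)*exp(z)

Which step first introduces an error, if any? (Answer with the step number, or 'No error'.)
Step 2

Step 2 is incorrect due to a wrong exponent.
The step shows: z**3*exp(z) + 2*z*exp(z)
The correct value should be: z**2*exp(z) + 2*z*exp(z)

Explanation: The exponent 2 on z was incorrectly written as 3: the term z**2*exp(z) was incorrectly written as z**3*exp(z)
The later steps are derived from this incorrect expression, so the error originates in Step 2.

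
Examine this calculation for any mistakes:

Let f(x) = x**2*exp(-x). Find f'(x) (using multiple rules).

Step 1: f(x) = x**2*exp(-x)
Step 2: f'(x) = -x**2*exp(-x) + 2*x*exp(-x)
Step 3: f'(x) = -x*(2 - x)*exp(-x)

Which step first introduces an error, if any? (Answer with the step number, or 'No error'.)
Step 3

Step 3 is incorrect due to a sign flip.
The step shows: -x*(2 - x)*exp(-x)
The correct value should be: x*(2 - x)*exp(-x)

Explanation: The sign of the whole expression was flipped: the term x*(2 - x)*exp(-x) was incorrectly written as -x*(2 - x)*exp(-x)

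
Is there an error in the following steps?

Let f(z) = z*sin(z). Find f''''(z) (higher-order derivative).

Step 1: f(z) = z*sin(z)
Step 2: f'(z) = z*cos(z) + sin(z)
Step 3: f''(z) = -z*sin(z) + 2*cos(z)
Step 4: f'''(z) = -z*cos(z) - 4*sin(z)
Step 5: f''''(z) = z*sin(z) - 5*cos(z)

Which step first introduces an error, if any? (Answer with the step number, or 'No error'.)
Step 4

Step 4 is incorrect due to a wrong coefficient.
The step shows: -z*cos(z) - 4*sin(z)
The correct value should be: -z*cos(z) - 3*sin(z)

Explanation: The coefficient -3 was incorrectly written as -4: the term -3*sin(z) was incorrectly written as -4*sin(z)
The later steps are derived from this incorrect expression, so the error originates in Step 4.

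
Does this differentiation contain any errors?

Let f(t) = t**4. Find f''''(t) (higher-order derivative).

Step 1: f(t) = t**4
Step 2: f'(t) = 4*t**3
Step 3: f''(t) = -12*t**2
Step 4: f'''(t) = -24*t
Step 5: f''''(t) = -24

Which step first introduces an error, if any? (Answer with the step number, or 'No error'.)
Step 3

Step 3 is incorrect due to a sign flip.
The step shows: -12*t**2
The correct value should be: 12*t**2

Explanation: The sign of the whole expression was flipped: the term 12*t**2 was incorrectly written as -12*t**2
The later steps are derived from this incorrect expression, so the error originates in Step 3.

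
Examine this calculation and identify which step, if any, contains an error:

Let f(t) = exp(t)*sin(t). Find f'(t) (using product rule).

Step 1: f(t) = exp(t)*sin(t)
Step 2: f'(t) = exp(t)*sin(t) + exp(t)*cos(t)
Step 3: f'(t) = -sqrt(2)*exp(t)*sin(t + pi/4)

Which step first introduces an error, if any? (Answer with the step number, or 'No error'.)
Step 3

Step 3 is incorrect due to a sign flip.
The step shows: -sqrt(2)*exp(t)*sin(t + pi/4)
The correct value should be: sqrt(2)*exp(t)*sin(t + pi/4)

Explanation: The sign of the whole expression was flipped: the term sqrt(2)*exp(t)*sin(t + pi/4) was incorrectly written as -sqrt(2)*exp(t)*sin(t + pi/4)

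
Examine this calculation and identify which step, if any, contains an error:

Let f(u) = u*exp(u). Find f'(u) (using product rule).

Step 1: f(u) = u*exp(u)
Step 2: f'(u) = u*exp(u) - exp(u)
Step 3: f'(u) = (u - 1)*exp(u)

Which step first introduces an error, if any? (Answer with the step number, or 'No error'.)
Step 2

Step 2 is incorrect due to a sign flip.
The step shows: u*exp(u) - exp(u)
The correct value should be: u*exp(u) + exp(u)

Explanation: The sign of one term was flipped: the term exp(u) was incorrectly written as -exp(u)
The later steps are derived from this incorrect expression, so the error originates in Step 2.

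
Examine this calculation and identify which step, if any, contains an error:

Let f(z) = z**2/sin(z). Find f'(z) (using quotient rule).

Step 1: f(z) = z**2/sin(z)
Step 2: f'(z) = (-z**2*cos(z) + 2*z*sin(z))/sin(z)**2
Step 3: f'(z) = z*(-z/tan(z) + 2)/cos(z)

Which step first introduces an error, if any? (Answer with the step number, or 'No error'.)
Step 3

Step 3 is incorrect due to a wrong trig function.
The step shows: z*(-z/tan(z) + 2)/cos(z)
The correct value should be: z*(-z/tan(z) + 2)/sin(z)

Explanation: sin(z) was incorrectly written as cos(z): the term z*(-z/tan(z) + 2)/sin(z) was incorrectly written as z*(-z/tan(z) + 2)/cos(z)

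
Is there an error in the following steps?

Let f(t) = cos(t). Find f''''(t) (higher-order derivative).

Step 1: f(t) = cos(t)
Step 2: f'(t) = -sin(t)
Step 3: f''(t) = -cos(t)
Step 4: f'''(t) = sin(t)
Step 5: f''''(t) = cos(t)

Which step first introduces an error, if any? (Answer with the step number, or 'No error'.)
No error

All steps in this derivation are correct.
The final answer f''''(t) = cos(t) is valid.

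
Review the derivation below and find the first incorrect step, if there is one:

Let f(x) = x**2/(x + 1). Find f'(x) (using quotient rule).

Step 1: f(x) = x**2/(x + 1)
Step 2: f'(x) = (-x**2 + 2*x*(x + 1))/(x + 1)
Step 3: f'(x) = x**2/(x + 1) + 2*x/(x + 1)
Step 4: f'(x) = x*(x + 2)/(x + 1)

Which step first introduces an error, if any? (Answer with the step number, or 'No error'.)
Step 2

Step 2 is incorrect due to a wrong exponent.
The step shows: (-x**2 + 2*x*(x + 1))/(x + 1)
The correct value should be: (-x**2 + 2*x*(x + 1))/(x + 1)**2

Explanation: The exponent -2 on x + 1 was incorrectly written as -1: the term (-x**2 + 2*x*(x + 1))/(x + 1)**2 was incorrectly written as (-x**2 + 2*x*(x + 1))/(x + 1)
The later steps are derived from this incorrect expression, so the error originates in Step 2.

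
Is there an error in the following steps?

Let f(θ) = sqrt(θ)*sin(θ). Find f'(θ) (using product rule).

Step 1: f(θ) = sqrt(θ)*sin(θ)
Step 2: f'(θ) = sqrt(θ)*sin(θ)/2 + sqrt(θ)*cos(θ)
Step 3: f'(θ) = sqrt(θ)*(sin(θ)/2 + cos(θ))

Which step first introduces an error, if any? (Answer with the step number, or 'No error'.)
Step 2

Step 2 is incorrect due to a wrong exponent.
The step shows: sqrt(θ)*sin(θ)/2 + sqrt(θ)*cos(θ)
The correct value should be: sqrt(θ)*cos(θ) + sin(θ)/(2*sqrt(θ))

Explanation: The exponent -1/2 on θ was incorrectly written as 1/2: the term sin(θ)/(2*sqrt(θ)) was incorrectly written as sqrt(θ)*sin(θ)/2
The later steps are derived from this incorrect expression, so the error originates in Step 2.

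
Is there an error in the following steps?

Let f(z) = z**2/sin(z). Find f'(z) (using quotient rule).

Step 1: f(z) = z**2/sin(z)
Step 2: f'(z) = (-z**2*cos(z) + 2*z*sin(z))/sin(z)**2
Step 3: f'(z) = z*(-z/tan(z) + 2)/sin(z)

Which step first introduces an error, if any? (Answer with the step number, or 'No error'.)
No error

All steps in this derivation are correct.
The final answer f'(z) = z*(-z/tan(z) + 2)/sin(z) is valid.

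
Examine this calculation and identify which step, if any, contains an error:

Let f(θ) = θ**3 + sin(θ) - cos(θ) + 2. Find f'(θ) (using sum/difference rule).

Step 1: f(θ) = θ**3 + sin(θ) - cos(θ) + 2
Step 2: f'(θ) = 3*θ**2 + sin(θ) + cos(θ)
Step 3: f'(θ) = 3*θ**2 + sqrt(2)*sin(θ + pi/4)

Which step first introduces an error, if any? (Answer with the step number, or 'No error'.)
No error

All steps in this derivation are correct.
The final answer f'(θ) = 3*θ**2 + sqrt(2)*sin(θ + pi/4) is valid.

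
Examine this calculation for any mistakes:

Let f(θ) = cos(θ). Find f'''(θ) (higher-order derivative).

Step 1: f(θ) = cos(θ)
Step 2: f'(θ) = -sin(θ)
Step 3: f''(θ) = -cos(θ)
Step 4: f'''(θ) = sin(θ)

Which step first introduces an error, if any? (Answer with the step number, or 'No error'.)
No error

All steps in this derivation are correct.
The final answer f'''(θ) = sin(θ) is valid.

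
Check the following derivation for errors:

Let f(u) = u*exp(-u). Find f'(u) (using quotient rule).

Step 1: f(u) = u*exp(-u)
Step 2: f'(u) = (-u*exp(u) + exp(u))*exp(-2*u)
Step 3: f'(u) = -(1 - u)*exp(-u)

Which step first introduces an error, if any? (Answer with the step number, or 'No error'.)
Step 3

Step 3 is incorrect due to a sign flip.
The step shows: -(1 - u)*exp(-u)
The correct value should be: (1 - u)*exp(-u)

Explanation: The sign of the whole expression was flipped: the term (1 - u)*exp(-u) was incorrectly written as -(1 - u)*exp(-u)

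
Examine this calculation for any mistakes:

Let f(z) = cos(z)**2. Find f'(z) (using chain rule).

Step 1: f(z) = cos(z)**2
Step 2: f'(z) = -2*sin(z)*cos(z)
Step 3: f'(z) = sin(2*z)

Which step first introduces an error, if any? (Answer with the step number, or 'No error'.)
Step 3

Step 3 is incorrect due to a sign flip.
The step shows: sin(2*z)
The correct value should be: -sin(2*z)

Explanation: The sign of the whole expression was flipped: the term -sin(2*z) was incorrectly written as sin(2*z)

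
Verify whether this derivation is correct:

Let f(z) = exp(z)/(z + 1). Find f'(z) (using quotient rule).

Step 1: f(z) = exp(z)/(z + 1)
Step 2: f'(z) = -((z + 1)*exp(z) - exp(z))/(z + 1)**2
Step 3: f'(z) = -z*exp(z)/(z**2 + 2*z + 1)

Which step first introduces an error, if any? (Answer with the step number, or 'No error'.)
Step 2

Step 2 is incorrect due to a sign flip.
The step shows: -((z + 1)*exp(z) - exp(z))/(z + 1)**2
The correct value should be: ((z + 1)*exp(z) - exp(z))/(z + 1)**2

Explanation: The sign of the whole expression was flipped: the term ((z + 1)*exp(z) - exp(z))/(z + 1)**2 was incorrectly written as -((z + 1)*exp(z) - exp(z))/(z + 1)**2
The later steps are derived from this incorrect expression, so the error originates in Step 2.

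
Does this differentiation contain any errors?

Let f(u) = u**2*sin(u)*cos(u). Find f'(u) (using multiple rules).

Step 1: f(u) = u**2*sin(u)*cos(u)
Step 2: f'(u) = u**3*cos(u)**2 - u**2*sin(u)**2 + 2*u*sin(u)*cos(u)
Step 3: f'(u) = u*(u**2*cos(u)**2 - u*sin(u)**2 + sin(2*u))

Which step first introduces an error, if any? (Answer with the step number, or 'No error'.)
Step 2

Step 2 is incorrect due to a wrong exponent.
The step shows: u**3*cos(u)**2 - u**2*sin(u)**2 + 2*u*sin(u)*cos(u)
The correct value should be: -u**2*sin(u)**2 + u**2*cos(u)**2 + 2*u*sin(u)*cos(u)

Explanation: The exponent 2 on u was incorrectly written as 3: the term u**2*cos(u)**2 was incorrectly written as u**3*cos(u)**2
The later steps are derived from this incorrect expression, so the error originates in Step 2.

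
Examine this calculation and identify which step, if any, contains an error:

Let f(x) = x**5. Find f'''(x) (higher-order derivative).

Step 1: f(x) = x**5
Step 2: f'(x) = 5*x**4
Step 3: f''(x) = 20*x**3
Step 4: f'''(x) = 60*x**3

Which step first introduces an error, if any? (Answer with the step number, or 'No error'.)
Step 4

Step 4 is incorrect due to a wrong exponent.
The step shows: 60*x**3
The correct value should be: 60*x**2

Explanation: The exponent 2 on x was incorrectly written as 3: the term 60*x**2 was incorrectly written as 60*x**3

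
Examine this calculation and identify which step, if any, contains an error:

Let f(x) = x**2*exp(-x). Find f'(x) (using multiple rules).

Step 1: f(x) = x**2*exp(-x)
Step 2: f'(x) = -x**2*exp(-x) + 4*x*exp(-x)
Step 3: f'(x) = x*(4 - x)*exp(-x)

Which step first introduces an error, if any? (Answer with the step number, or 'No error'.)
Step 2

Step 2 is incorrect due to a wrong coefficient.
The step shows: -x**2*exp(-x) + 4*x*exp(-x)
The correct value should be: -x**2*exp(-x) + 2*x*exp(-x)

Explanation: The coefficient 2 was incorrectly written as 4: the term 2*x*exp(-x) was incorrectly written as 4*x*exp(-x)
The later steps are derived from this incorrect expression, so the error originates in Step 2.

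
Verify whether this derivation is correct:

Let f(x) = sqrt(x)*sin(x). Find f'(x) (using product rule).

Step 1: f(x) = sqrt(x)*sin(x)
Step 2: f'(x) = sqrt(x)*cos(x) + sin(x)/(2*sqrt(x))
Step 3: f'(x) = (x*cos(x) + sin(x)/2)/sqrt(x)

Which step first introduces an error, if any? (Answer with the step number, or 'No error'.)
No error

All steps in this derivation are correct.
The final answer f'(x) = (x*cos(x) + sin(x)/2)/sqrt(x) is valid.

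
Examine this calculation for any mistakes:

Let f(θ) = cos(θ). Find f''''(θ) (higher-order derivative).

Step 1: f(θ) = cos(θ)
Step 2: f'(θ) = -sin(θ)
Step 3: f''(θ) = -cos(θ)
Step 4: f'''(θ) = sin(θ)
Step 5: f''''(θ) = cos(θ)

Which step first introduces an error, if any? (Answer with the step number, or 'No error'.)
No error

All steps in this derivation are correct.
The final answer f''''(θ) = cos(θ) is valid.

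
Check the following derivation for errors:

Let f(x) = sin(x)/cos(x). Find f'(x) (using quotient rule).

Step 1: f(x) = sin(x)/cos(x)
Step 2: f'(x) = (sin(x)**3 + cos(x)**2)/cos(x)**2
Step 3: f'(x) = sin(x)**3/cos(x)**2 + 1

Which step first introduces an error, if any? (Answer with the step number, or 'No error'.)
Step 2

Step 2 is incorrect due to a wrong exponent.
The step shows: (sin(x)**3 + cos(x)**2)/cos(x)**2
The correct value should be: (sin(x)**2 + cos(x)**2)/cos(x)**2

Explanation: The exponent 2 on sin(x) was incorrectly written as 3: the term (sin(x)**2 + cos(x)**2)/cos(x)**2 was incorrectly written as (sin(x)**3 + cos(x)**2)/cos(x)**2
The later steps are derived from this incorrect expression, so the error originates in Step 2.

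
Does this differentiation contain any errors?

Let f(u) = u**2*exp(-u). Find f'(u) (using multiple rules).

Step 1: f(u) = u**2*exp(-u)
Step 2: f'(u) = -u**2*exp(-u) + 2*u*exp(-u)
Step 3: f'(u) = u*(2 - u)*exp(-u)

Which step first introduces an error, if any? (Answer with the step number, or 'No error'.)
No error

All steps in this derivation are correct.
The final answer f'(u) = u*(2 - u)*exp(-u) is valid.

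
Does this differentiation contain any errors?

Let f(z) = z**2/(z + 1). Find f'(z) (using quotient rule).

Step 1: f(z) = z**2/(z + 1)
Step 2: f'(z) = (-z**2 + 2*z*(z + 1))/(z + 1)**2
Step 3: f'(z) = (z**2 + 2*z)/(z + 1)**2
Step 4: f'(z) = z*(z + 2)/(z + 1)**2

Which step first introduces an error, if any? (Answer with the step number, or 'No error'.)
No error

All steps in this derivation are correct.
The final answer f'(z) = z*(z + 2)/(z + 1)**2 is valid.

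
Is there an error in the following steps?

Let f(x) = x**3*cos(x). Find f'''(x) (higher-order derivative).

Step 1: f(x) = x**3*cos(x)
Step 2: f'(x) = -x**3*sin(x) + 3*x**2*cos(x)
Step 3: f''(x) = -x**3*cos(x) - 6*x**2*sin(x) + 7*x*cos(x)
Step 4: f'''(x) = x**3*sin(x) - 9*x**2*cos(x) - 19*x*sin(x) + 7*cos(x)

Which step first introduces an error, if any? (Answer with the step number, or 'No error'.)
Step 3

Step 3 is incorrect due to a wrong coefficient.
The step shows: -x**3*cos(x) - 6*x**2*sin(x) + 7*x*cos(x)
The correct value should be: -x**3*cos(x) - 6*x**2*sin(x) + 6*x*cos(x)

Explanation: The coefficient 6 was incorrectly written as 7: the term 6*x*cos(x) was incorrectly written as 7*x*cos(x)
The later steps are derived from this incorrect expression, so the error originates in Step 3.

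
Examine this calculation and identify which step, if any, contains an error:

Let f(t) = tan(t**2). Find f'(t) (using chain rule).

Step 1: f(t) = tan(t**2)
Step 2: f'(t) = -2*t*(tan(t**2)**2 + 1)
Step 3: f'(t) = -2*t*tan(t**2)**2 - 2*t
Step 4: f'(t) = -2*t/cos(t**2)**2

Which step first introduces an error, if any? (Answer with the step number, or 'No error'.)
Step 2

Step 2 is incorrect due to a sign flip.
The step shows: -2*t*(tan(t**2)**2 + 1)
The correct value should be: 2*t*(tan(t**2)**2 + 1)

Explanation: The sign of the whole expression was flipped: the term 2*t*(tan(t**2)**2 + 1) was incorrectly written as -2*t*(tan(t**2)**2 + 1)
The later steps are derived from this incorrect expression, so the error originates in Step 2.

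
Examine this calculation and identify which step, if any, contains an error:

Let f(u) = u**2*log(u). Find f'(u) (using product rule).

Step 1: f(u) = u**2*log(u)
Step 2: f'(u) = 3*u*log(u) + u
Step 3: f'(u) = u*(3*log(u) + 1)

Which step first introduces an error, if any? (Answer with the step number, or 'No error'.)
Step 2

Step 2 is incorrect due to a wrong coefficient.
The step shows: 3*u*log(u) + u
The correct value should be: 2*u*log(u) + u

Explanation: The coefficient 2 was incorrectly written as 3: the term 2*u*log(u) was incorrectly written as 3*u*log(u)
The later steps are derived from this incorrect expression, so the error originates in Step 2.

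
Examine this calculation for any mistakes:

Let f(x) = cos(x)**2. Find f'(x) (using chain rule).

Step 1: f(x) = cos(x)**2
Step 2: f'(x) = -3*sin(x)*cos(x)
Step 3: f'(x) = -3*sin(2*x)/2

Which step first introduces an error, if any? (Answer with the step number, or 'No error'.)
Step 2

Step 2 is incorrect due to a wrong coefficient.
The step shows: -3*sin(x)*cos(x)
The correct value should be: -2*sin(x)*cos(x)

Explanation: The coefficient -2 was incorrectly written as -3: the term -2*sin(x)*cos(x) was incorrectly written as -3*sin(x)*cos(x)
The later steps are derived from this incorrect expression, so the error originates in Step 2.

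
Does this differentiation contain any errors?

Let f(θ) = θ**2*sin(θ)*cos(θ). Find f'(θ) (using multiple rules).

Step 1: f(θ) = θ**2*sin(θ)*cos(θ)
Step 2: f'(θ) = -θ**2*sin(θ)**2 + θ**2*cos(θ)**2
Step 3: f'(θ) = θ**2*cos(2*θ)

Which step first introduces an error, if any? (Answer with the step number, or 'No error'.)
Step 2

Step 2 is incorrect due to a dropped term.
The step shows: -θ**2*sin(θ)**2 + θ**2*cos(θ)**2
The correct value should be: -θ**2*sin(θ)**2 + θ**2*cos(θ)**2 + 2*θ*sin(θ)*cos(θ)

Explanation: A term was dropped: the term 2*θ*sin(θ)*cos(θ) was incorrectly omitted
The later steps are derived from this incorrect expression, so the error originates in Step 2.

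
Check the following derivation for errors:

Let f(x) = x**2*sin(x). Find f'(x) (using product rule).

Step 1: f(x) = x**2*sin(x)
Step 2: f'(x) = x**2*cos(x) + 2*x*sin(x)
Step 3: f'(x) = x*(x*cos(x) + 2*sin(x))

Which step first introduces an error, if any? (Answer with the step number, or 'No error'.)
No error

All steps in this derivation are correct.
The final answer f'(x) = x*(x*cos(x) + 2*sin(x)) is valid.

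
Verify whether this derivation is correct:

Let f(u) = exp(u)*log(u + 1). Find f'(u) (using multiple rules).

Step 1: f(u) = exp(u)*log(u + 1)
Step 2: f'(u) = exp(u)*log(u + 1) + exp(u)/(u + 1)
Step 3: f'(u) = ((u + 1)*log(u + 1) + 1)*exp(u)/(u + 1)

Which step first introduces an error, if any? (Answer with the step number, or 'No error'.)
No error

All steps in this derivation are correct.
The final answer f'(u) = ((u + 1)*log(u + 1) + 1)*exp(u)/(u + 1) is valid.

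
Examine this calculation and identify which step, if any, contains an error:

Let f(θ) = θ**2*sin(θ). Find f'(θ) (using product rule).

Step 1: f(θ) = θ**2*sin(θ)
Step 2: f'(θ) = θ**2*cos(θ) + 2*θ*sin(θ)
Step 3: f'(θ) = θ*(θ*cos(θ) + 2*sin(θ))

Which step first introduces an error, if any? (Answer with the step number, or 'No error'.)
No error

All steps in this derivation are correct.
The final answer f'(θ) = θ*(θ*cos(θ) + 2*sin(θ)) is valid.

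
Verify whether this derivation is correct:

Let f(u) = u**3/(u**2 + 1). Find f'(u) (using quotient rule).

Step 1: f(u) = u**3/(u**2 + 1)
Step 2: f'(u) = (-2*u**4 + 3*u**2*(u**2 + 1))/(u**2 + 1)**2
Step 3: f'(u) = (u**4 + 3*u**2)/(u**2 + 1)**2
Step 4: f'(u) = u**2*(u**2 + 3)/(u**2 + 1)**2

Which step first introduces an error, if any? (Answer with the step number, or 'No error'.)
No error

All steps in this derivation are correct.
The final answer f'(u) = u**2*(u**2 + 3)/(u**2 + 1)**2 is valid.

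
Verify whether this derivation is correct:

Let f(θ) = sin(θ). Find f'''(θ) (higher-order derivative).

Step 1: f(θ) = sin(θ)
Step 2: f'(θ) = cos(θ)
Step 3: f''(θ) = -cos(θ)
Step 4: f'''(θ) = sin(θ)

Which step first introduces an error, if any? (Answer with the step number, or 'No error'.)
Step 3

Step 3 is incorrect due to a wrong trig function.
The step shows: -cos(θ)
The correct value should be: -sin(θ)

Explanation: sin(θ) was incorrectly written as cos(θ): the term -sin(θ) was incorrectly written as -cos(θ)
The later steps are derived from this incorrect expression, so the error originates in Step 3.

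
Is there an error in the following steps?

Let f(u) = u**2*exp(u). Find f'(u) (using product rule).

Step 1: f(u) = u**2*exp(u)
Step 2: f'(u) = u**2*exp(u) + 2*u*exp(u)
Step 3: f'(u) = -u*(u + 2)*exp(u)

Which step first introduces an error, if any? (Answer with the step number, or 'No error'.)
Step 3

Step 3 is incorrect due to a sign flip.
The step shows: -u*(u + 2)*exp(u)
The correct value should be: u*(u + 2)*exp(u)

Explanation: The sign of the whole expression was flipped: the term u*(u + 2)*exp(u) was incorrectly written as -u*(u + 2)*exp(u)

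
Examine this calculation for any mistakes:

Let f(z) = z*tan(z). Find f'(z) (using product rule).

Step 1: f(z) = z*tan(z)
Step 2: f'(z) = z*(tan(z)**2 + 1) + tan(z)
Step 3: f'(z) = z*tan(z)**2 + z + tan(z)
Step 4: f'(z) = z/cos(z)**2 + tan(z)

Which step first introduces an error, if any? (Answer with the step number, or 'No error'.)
No error

All steps in this derivation are correct.
The final answer f'(z) = z/cos(z)**2 + tan(z) is valid.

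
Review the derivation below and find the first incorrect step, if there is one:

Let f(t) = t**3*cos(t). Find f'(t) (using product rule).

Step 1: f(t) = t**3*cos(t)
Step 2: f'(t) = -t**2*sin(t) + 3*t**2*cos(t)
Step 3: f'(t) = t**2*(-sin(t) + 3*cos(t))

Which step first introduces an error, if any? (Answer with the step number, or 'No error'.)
Step 2

Step 2 is incorrect due to a wrong exponent.
The step shows: -t**2*sin(t) + 3*t**2*cos(t)
The correct value should be: -t**3*sin(t) + 3*t**2*cos(t)

Explanation: The exponent 3 on t was incorrectly written as 2: the term -t**3*sin(t) was incorrectly written as -t**2*sin(t)
The later steps are derived from this incorrect expression, so the error originates in Step 2.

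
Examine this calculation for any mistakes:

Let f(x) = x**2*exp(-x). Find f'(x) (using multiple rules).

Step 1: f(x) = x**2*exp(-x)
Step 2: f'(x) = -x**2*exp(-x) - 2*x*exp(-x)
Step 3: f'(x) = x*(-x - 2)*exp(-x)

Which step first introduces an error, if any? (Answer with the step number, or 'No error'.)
Step 2

Step 2 is incorrect due to a sign flip.
The step shows: -x**2*exp(-x) - 2*x*exp(-x)
The correct value should be: -x**2*exp(-x) + 2*x*exp(-x)

Explanation: The sign of one term was flipped: the term 2*x*exp(-x) was incorrectly written as -2*x*exp(-x)
The later steps are derived from this incorrect expression, so the error originates in Step 2.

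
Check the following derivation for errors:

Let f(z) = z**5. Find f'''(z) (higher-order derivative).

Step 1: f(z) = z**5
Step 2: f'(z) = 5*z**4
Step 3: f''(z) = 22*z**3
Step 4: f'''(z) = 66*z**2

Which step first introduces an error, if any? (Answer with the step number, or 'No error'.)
Step 3

Step 3 is incorrect due to a wrong coefficient.
The step shows: 22*z**3
The correct value should be: 20*z**3

Explanation: The coefficient 20 was incorrectly written as 22: the term 20*z**3 was incorrectly written as 22*z**3
The later steps are derived from this incorrect expression, so the error originates in Step 3.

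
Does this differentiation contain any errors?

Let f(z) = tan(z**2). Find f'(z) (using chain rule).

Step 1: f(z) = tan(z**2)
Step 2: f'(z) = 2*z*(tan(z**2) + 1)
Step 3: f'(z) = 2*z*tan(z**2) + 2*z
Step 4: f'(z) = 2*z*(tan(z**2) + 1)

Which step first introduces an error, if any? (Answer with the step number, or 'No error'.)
Step 2

Step 2 is incorrect due to a wrong exponent.
The step shows: 2*z*(tan(z**2) + 1)
The correct value should be: 2*z*(tan(z**2)**2 + 1)

Explanation: The exponent 2 on tan(z**2) was incorrectly written as 1: the term 2*z*(tan(z**2)**2 + 1) was incorrectly written as 2*z*(tan(z**2) + 1)
The later steps are derived from this incorrect expression, so the error originates in Step 2.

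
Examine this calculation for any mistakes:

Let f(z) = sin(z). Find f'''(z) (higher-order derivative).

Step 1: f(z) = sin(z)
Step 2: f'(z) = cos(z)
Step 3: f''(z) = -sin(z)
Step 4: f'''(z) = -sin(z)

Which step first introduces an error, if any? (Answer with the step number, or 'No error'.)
Step 4

Step 4 is incorrect due to a wrong trig function.
The step shows: -sin(z)
The correct value should be: -cos(z)

Explanation: cos(z) was incorrectly written as sin(z): the term -cos(z) was incorrectly written as -sin(z)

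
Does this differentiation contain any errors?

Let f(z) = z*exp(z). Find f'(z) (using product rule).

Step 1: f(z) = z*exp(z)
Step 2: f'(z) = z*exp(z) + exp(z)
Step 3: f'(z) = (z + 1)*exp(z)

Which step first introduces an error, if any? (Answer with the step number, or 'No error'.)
No error

All steps in this derivation are correct.
The final answer f'(z) = (z + 1)*exp(z) is valid.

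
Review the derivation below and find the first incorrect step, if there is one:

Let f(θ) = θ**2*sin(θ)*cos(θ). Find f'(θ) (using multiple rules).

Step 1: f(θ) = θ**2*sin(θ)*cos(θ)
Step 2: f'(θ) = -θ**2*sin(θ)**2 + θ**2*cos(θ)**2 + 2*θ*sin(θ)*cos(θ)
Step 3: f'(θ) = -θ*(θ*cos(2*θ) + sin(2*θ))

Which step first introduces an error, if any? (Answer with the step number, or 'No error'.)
Step 3

Step 3 is incorrect due to a sign flip.
The step shows: -θ*(θ*cos(2*θ) + sin(2*θ))
The correct value should be: θ*(θ*cos(2*θ) + sin(2*θ))

Explanation: The sign of the whole expression was flipped: the term θ*(θ*cos(2*θ) + sin(2*θ)) was incorrectly written as -θ*(θ*cos(2*θ) + sin(2*θ))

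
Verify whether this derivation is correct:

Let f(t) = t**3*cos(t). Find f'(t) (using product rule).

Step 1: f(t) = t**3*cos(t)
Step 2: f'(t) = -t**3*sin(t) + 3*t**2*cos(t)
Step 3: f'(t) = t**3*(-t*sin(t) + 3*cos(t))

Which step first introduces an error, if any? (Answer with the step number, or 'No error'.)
Step 3

Step 3 is incorrect due to a wrong exponent.
The step shows: t**3*(-t*sin(t) + 3*cos(t))
The correct value should be: t**2*(-t*sin(t) + 3*cos(t))

Explanation: The exponent 2 on t was incorrectly written as 3: the term t**2*(-t*sin(t) + 3*cos(t)) was incorrectly written as t**3*(-t*sin(t) + 3*cos(t))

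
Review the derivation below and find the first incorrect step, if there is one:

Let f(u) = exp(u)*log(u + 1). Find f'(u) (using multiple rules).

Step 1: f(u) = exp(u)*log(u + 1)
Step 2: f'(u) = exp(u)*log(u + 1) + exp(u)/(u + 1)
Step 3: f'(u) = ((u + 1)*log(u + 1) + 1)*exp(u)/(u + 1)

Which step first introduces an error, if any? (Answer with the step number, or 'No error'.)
No error

All steps in this derivation are correct.
The final answer f'(u) = ((u + 1)*log(u + 1) + 1)*exp(u)/(u + 1) is valid.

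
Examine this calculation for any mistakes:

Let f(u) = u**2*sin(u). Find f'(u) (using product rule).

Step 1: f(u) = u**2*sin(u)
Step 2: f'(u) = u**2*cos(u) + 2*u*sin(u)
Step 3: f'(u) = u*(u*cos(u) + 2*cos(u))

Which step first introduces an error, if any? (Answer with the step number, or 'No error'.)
Step 3

Step 3 is incorrect due to a wrong trig function.
The step shows: u*(u*cos(u) + 2*cos(u))
The correct value should be: u*(u*cos(u) + 2*sin(u))

Explanation: sin(u) was incorrectly written as cos(u): the term u*(u*cos(u) + 2*sin(u)) was incorrectly written as u*(u*cos(u) + 2*cos(u))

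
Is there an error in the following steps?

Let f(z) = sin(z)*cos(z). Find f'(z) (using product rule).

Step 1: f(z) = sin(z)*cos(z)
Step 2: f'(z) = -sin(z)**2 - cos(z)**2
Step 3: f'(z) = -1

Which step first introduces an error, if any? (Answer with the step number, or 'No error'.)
Step 2

Step 2 is incorrect due to a sign flip.
The step shows: -sin(z)**2 - cos(z)**2
The correct value should be: -sin(z)**2 + cos(z)**2

Explanation: The sign of one term was flipped: the term cos(z)**2 was incorrectly written as -cos(z)**2
The later steps are derived from this incorrect expression, so the error originates in Step 2.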